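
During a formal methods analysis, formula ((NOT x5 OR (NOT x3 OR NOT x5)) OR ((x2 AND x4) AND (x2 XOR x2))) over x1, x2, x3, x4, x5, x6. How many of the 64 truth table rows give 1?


Formula: ((NOT x5 OR (NOT x3 OR NOT x5)) OR ((x2 AND x4) AND (x2 XOR x2))) over 6 vars (64 rows)
Evaluate each row (x1, x2, x3, x4, x5, x6 as bits, MSB first):
  row 0 [000000]: ((NOT 0 OR (NOT 0 OR NOT 0)) OR ((0 AND 0) AND (0 XOR 0))) -> 1
  row 1 [000001]: ((NOT 0 OR (NOT 0 OR NOT 0)) OR ((0 AND 0) AND (0 XOR 0))) -> 1
  row 2 [000010]: ((NOT 1 OR (NOT 0 OR NOT 1)) OR ((0 AND 0) AND (0 XOR 0))) -> 1
  row 3 [000011]: ((NOT 1 OR (NOT 0 OR NOT 1)) OR ((0 AND 0) AND (0 XOR 0))) -> 1
  row 4 [000100]: ((NOT 0 OR (NOT 0 OR NOT 0)) OR ((0 AND 1) AND (0 XOR 0))) -> 1
  (every remaining row is evaluated the same way; all 64 results are listed next)
Full result column, 8 rows per line (x1,x2,x3 fixed per line; x4,x5,x6 runs 000..111 left to right):
  rows 0-7 [x1,x2,x3=000]: 11111111  (ones: 8)
  rows 8-15 [x1,x2,x3=001]: 11001100  (ones: 4)
  rows 16-23 [x1,x2,x3=010]: 11111111  (ones: 8)
  rows 24-31 [x1,x2,x3=011]: 11001100  (ones: 4)
  rows 32-39 [x1,x2,x3=100]: 11111111  (ones: 8)
  rows 40-47 [x1,x2,x3=101]: 11001100  (ones: 4)
  rows 48-55 [x1,x2,x3=110]: 11111111  (ones: 8)
  rows 56-63 [x1,x2,x3=111]: 11001100  (ones: 4)
Count of 1-rows = 8+4+8+4+8+4+8+4 = 48

48


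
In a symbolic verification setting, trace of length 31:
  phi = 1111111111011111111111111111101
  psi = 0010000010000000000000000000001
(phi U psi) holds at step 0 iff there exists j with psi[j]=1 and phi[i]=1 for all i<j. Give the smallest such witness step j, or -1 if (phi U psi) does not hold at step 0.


(phi U psi) at 0: need smallest j with psi[j]=1 and phi[i]=1 for all i in [0,j).
Scan from step 0:
  step 0: phi=1, psi=0 -> continue
  step 1: phi=1, psi=0 -> continue
  step 2: psi=1 and phi held for [0,2) -> witness found
Witness step = 2

2


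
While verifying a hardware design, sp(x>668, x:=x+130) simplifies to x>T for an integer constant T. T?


Formula: sp(P, x:=E) = exists old_x. (x = E[old_x/x]) AND P[old_x/x] (old_x is the value of x before the assignment; eliminate old_x by solving x = E[old_x/x] for old_x)
Step 1: Precondition P: x>668, i.e. old_x > 668
Step 2: Assignment gives x = old_x + 130, so old_x = x - 130
Step 3: Substitute into P: x - 130 > 668
Step 4: Simplify: x > 668+130 = 798

798


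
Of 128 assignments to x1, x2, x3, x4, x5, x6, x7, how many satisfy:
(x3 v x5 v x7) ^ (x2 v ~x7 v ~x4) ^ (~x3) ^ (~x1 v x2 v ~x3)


CNF with 4 clauses over 7 vars (128 assignments).
An assignment satisfies CNF iff every clause has >=1 true literal.
Check each row (bits = x1,x2,x3,x4,x5,x6,x7; clause T/F shown):
  row 0 [0000000]: clauses=FTTT -> 0
  row 1 [0000001]: clauses=TTTT -> 1
  row 2 [0000010]: clauses=FTTT -> 0
  row 3 [0000011]: clauses=TTTT -> 1
  row 4 [0000100]: clauses=TTTT -> 1
  (every remaining row is evaluated the same way; all 128 results are listed next)
Full result column, 8 rows per line (x1,x2,x3,x4 fixed per line; x5,x6,x7 runs 000..111 left to right):
  rows 0-7 [x1,x2,x3,x4=0000]: 01011111  (ones: 6)
  rows 8-15 [x1,x2,x3,x4=0001]: 00001010  (ones: 2)
  rows 16-23 [x1,x2,x3,x4=0010]: 00000000  (ones: 0)
  rows 24-31 [x1,x2,x3,x4=0011]: 00000000  (ones: 0)
  rows 32-39 [x1,x2,x3,x4=0100]: 01011111  (ones: 6)
  rows 40-47 [x1,x2,x3,x4=0101]: 01011111  (ones: 6)
  rows 48-55 [x1,x2,x3,x4=0110]: 00000000  (ones: 0)
  rows 56-63 [x1,x2,x3,x4=0111]: 00000000  (ones: 0)
  rows 64-71 [x1,x2,x3,x4=1000]: 01011111  (ones: 6)
  rows 72-79 [x1,x2,x3,x4=1001]: 00001010  (ones: 2)
  rows 80-87 [x1,x2,x3,x4=1010]: 00000000  (ones: 0)
  rows 88-95 [x1,x2,x3,x4=1011]: 00000000  (ones: 0)
  rows 96-103 [x1,x2,x3,x4=1100]: 01011111  (ones: 6)
  rows 104-111 [x1,x2,x3,x4=1101]: 01011111  (ones: 6)
  rows 112-119 [x1,x2,x3,x4=1110]: 00000000  (ones: 0)
  rows 120-127 [x1,x2,x3,x4=1111]: 00000000  (ones: 0)
Satisfying assignments = 6+2+0+0+6+6+0+0+6+2+0+0+6+6+0+0 = 40

40


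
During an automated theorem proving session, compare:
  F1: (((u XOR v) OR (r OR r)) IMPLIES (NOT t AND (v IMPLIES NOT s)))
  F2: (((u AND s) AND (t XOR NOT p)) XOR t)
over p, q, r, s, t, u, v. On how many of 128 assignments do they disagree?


F1 = (((u XOR v) OR (r OR r)) IMPLIES (NOT t AND (v IMPLIES NOT s)))
F2 = (((u AND s) AND (t XOR NOT p)) XOR t)
Evaluate both on each of 128 rows (bits = p,q,r,s,t,u,v):
  row 0 [0000000]: F1=1 F2=0 (differ) -> 1
  row 1 [0000001]: F1=1 F2=0 (differ) -> 1
  row 2 [0000010]: F1=1 F2=0 (differ) -> 1
  row 3 [0000011]: F1=1 F2=0 (differ) -> 1
  row 4 [0000100]: F1=1 F2=1 -> 0
  (every remaining row is evaluated the same way; all 128 results are listed next)
Full result column, 8 rows per line (p,q,r,s fixed per line; t,u,v runs 000..111 left to right):
  rows 0-7 [p,q,r,s=0000]: 11110110  (ones: 6)
  rows 8-15 [p,q,r,s=0001]: 10000110  (ones: 3)
  rows 16-23 [p,q,r,s=0010]: 11111111  (ones: 8)
  rows 24-31 [p,q,r,s=0011]: 10011111  (ones: 6)
  rows 32-39 [p,q,r,s=0100]: 11110110  (ones: 6)
  rows 40-47 [p,q,r,s=0101]: 10000110  (ones: 3)
  rows 48-55 [p,q,r,s=0110]: 11111111  (ones: 8)
  rows 56-63 [p,q,r,s=0111]: 10011111  (ones: 6)
  rows 64-71 [p,q,r,s=1000]: 11110110  (ones: 6)
  rows 72-79 [p,q,r,s=1001]: 10110101  (ones: 5)
  rows 80-87 [p,q,r,s=1010]: 11111111  (ones: 8)
  rows 88-95 [p,q,r,s=1011]: 10101100  (ones: 4)
  rows 96-103 [p,q,r,s=1100]: 11110110  (ones: 6)
  rows 104-111 [p,q,r,s=1101]: 10110101  (ones: 5)
  rows 112-119 [p,q,r,s=1110]: 11111111  (ones: 8)
  rows 120-127 [p,q,r,s=1111]: 10101100  (ones: 4)
Disagreements = 6+3+8+6+6+3+8+6+6+5+8+4+6+5+8+4 = 92

92


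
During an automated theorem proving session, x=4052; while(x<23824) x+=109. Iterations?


Step 1: x goes from 4052 toward 23824 by 109; the body runs while x<23824, so iterations = ceil((bound-start)/step)
Step 2: Distance=19772
Step 3: ceil(19772/109)=182

182


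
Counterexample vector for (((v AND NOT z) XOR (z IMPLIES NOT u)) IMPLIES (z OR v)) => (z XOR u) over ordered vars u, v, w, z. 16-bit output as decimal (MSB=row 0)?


F1 = (((v AND NOT z) XOR (z IMPLIES NOT u)) IMPLIES (z OR v))
F2 = (z XOR u)
Counterexample to F1=>F2 is where F1=1 and F2=0.
Evaluate each row (bits = u,v,w,z, MSB first):
  row 0 [0000]: F1=0 F2=0 -> F1&~F2 -> 0
  row 1 [0001]: F1=1 F2=1 -> F1&~F2 -> 0
  row 2 [0010]: F1=0 F2=0 -> F1&~F2 -> 0
  row 3 [0011]: F1=1 F2=1 -> F1&~F2 -> 0
  row 4 [0100]: F1=1 F2=0 -> F1&~F2 -> 1
  row 5 [0101]: F1=1 F2=1 -> F1&~F2 -> 0
  row 6 [0110]: F1=1 F2=0 -> F1&~F2 -> 1
  row 7 [0111]: F1=1 F2=1 -> F1&~F2 -> 0
  row 8 [1000]: F1=0 F2=1 -> F1&~F2 -> 0
  row 9 [1001]: F1=1 F2=0 -> F1&~F2 -> 1
  row 10 [1010]: F1=0 F2=1 -> F1&~F2 -> 0
  row 11 [1011]: F1=1 F2=0 -> F1&~F2 -> 1
  row 12 [1100]: F1=1 F2=1 -> F1&~F2 -> 0
  row 13 [1101]: F1=1 F2=0 -> F1&~F2 -> 1
  row 14 [1110]: F1=1 F2=1 -> F1&~F2 -> 0
  row 15 [1111]: F1=1 F2=0 -> F1&~F2 -> 1
Full result column, 4 rows per line (u,v fixed per line; w,z runs 00..11 left to right):
  rows 0-3 [u,v=00]: 0000  = hex 0
  rows 4-7 [u,v=01]: 1010  = hex A
  rows 8-11 [u,v=10]: 0101  = hex 5
  rows 12-15 [u,v=11]: 0101  = hex 5
Counterexample vector (row 0 .. row 15) = 0000101001010101
Output column grouped in 4s = 0000 1010 0101 0101 = 0x0A55
Convert to decimal digit by digit (value = value*16 + digit):
  0 -> 0
  0*16 + 10 (A) = 10
  10*16 + 5 = 165
  165*16 + 5 = 2645
Decimal = 2645

2645


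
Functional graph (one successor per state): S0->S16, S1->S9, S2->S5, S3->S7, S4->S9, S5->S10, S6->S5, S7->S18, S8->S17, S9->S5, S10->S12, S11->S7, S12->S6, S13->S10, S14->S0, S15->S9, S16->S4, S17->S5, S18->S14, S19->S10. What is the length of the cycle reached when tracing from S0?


Trace from S0 until a state repeats:
  S0 -> S16 -> S4 -> S9 -> S5 -> S10 -> S12 -> S6 -> S5
S5 first seen at step 4, revisited at step 8.
Cycle length = 8 - 4 = 4

4


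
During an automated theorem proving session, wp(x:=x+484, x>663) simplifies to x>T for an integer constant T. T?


Formula: wp(x:=E, P) = P[E/x] (substitute E for x in postcondition)
Step 1: Postcondition: x>663
Step 2: Substitute x+484 for x: x+484>663
Step 3: Solve for x: x > 663-484 = 179

179


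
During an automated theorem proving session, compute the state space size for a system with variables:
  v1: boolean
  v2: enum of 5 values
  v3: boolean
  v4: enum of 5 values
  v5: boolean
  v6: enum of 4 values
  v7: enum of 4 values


State space = product of domain sizes of all variables.
Domain sizes:
  v1 (boolean): 2
  v2 (enum of 5 values): 5
  v3 (boolean): 2
  v4 (enum of 5 values): 5
  v5 (boolean): 2
  v6 (enum of 4 values): 4
  v7 (enum of 4 values): 4
Product = 2 * 5 * 2 * 5 * 2 * 4 * 4 = 3200

3200


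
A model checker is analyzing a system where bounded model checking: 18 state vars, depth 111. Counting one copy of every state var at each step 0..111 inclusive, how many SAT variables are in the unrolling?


BMC unrolls to depth k, creating one copy of each state var for steps 0..k.
Step count = 111 + 1 = 112 (steps 0 through 111)
Vars per step = 18
Total = 18 * 112 = 2016

2016


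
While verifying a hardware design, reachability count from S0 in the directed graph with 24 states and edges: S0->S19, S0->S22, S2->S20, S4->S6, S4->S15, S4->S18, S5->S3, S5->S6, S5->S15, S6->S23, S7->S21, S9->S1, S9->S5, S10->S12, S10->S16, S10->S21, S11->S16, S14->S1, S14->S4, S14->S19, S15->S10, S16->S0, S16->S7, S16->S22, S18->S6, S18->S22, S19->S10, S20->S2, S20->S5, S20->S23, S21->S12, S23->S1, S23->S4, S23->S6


BFS from S0:
  layer 0: {S0}
  layer 1: {S19, S22}
  layer 2: {S10}
  layer 3: {S12, S16, S21}
  layer 4: {S7}
Reachable set: {S0, S7, S10, S12, S16, S19, S21, S22}
Count = 8

8


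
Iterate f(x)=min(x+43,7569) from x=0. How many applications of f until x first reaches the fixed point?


Step 1: x=0, cap=7569, increment=43
Step 2: x grows by 43 each step until capped at 7569; fixed point is x=7569
Step 3: iterations = ceil(7569/43) = 177

177


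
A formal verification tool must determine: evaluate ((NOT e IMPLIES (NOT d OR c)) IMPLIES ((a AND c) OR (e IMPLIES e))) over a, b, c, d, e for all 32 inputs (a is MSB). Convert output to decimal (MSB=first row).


Formula: ((NOT e IMPLIES (NOT d OR c)) IMPLIES ((a AND c) OR (e IMPLIES e))) over a, b, c, d, e (32 rows)
Evaluate each row (bits = a,b,c,d,e, MSB first):
  row 0 [00000]: ((NOT 0 IMPLIES (NOT 0 OR 0)) IMPLIES ((0 AND 0) OR (0 IMPLIES 0))) -> 1
  row 1 [00001]: ((NOT 1 IMPLIES (NOT 0 OR 0)) IMPLIES ((0 AND 0) OR (1 IMPLIES 1))) -> 1
  row 2 [00010]: ((NOT 0 IMPLIES (NOT 1 OR 0)) IMPLIES ((0 AND 0) OR (0 IMPLIES 0))) -> 1
  row 3 [00011]: ((NOT 1 IMPLIES (NOT 1 OR 0)) IMPLIES ((0 AND 0) OR (1 IMPLIES 1))) -> 1
  row 4 [00100]: ((NOT 0 IMPLIES (NOT 0 OR 1)) IMPLIES ((0 AND 1) OR (0 IMPLIES 0))) -> 1
  row 5 [00101]: ((NOT 1 IMPLIES (NOT 0 OR 1)) IMPLIES ((0 AND 1) OR (1 IMPLIES 1))) -> 1
  row 6 [00110]: ((NOT 0 IMPLIES (NOT 1 OR 1)) IMPLIES ((0 AND 1) OR (0 IMPLIES 0))) -> 1
  row 7 [00111]: ((NOT 1 IMPLIES (NOT 1 OR 1)) IMPLIES ((0 AND 1) OR (1 IMPLIES 1))) -> 1
  row 8 [01000]: ((NOT 0 IMPLIES (NOT 0 OR 0)) IMPLIES ((0 AND 0) OR (0 IMPLIES 0))) -> 1
  row 9 [01001]: ((NOT 1 IMPLIES (NOT 0 OR 0)) IMPLIES ((0 AND 0) OR (1 IMPLIES 1))) -> 1
  row 10 [01010]: ((NOT 0 IMPLIES (NOT 1 OR 0)) IMPLIES ((0 AND 0) OR (0 IMPLIES 0))) -> 1
  row 11 [01011]: ((NOT 1 IMPLIES (NOT 1 OR 0)) IMPLIES ((0 AND 0) OR (1 IMPLIES 1))) -> 1
  row 12 [01100]: ((NOT 0 IMPLIES (NOT 0 OR 1)) IMPLIES ((0 AND 1) OR (0 IMPLIES 0))) -> 1
  row 13 [01101]: ((NOT 1 IMPLIES (NOT 0 OR 1)) IMPLIES ((0 AND 1) OR (1 IMPLIES 1))) -> 1
  row 14 [01110]: ((NOT 0 IMPLIES (NOT 1 OR 1)) IMPLIES ((0 AND 1) OR (0 IMPLIES 0))) -> 1
  row 15 [01111]: ((NOT 1 IMPLIES (NOT 1 OR 1)) IMPLIES ((0 AND 1) OR (1 IMPLIES 1))) -> 1
  row 16 [10000]: ((NOT 0 IMPLIES (NOT 0 OR 0)) IMPLIES ((1 AND 0) OR (0 IMPLIES 0))) -> 1
  row 17 [10001]: ((NOT 1 IMPLIES (NOT 0 OR 0)) IMPLIES ((1 AND 0) OR (1 IMPLIES 1))) -> 1
  row 18 [10010]: ((NOT 0 IMPLIES (NOT 1 OR 0)) IMPLIES ((1 AND 0) OR (0 IMPLIES 0))) -> 1
  row 19 [10011]: ((NOT 1 IMPLIES (NOT 1 OR 0)) IMPLIES ((1 AND 0) OR (1 IMPLIES 1))) -> 1
  row 20 [10100]: ((NOT 0 IMPLIES (NOT 0 OR 1)) IMPLIES ((1 AND 1) OR (0 IMPLIES 0))) -> 1
  row 21 [10101]: ((NOT 1 IMPLIES (NOT 0 OR 1)) IMPLIES ((1 AND 1) OR (1 IMPLIES 1))) -> 1
  row 22 [10110]: ((NOT 0 IMPLIES (NOT 1 OR 1)) IMPLIES ((1 AND 1) OR (0 IMPLIES 0))) -> 1
  row 23 [10111]: ((NOT 1 IMPLIES (NOT 1 OR 1)) IMPLIES ((1 AND 1) OR (1 IMPLIES 1))) -> 1
  row 24 [11000]: ((NOT 0 IMPLIES (NOT 0 OR 0)) IMPLIES ((1 AND 0) OR (0 IMPLIES 0))) -> 1
  row 25 [11001]: ((NOT 1 IMPLIES (NOT 0 OR 0)) IMPLIES ((1 AND 0) OR (1 IMPLIES 1))) -> 1
  row 26 [11010]: ((NOT 0 IMPLIES (NOT 1 OR 0)) IMPLIES ((1 AND 0) OR (0 IMPLIES 0))) -> 1
  row 27 [11011]: ((NOT 1 IMPLIES (NOT 1 OR 0)) IMPLIES ((1 AND 0) OR (1 IMPLIES 1))) -> 1
  row 28 [11100]: ((NOT 0 IMPLIES (NOT 0 OR 1)) IMPLIES ((1 AND 1) OR (0 IMPLIES 0))) -> 1
  row 29 [11101]: ((NOT 1 IMPLIES (NOT 0 OR 1)) IMPLIES ((1 AND 1) OR (1 IMPLIES 1))) -> 1
  row 30 [11110]: ((NOT 0 IMPLIES (NOT 1 OR 1)) IMPLIES ((1 AND 1) OR (0 IMPLIES 0))) -> 1
  row 31 [11111]: ((NOT 1 IMPLIES (NOT 1 OR 1)) IMPLIES ((1 AND 1) OR (1 IMPLIES 1))) -> 1
Full result column, 4 rows per line (a,b,c fixed per line; d,e runs 00..11 left to right):
  rows 0-3 [a,b,c=000]: 1111  = hex F
  rows 4-7 [a,b,c=001]: 1111  = hex F
  rows 8-11 [a,b,c=010]: 1111  = hex F
  rows 12-15 [a,b,c=011]: 1111  = hex F
  rows 16-19 [a,b,c=100]: 1111  = hex F
  rows 20-23 [a,b,c=101]: 1111  = hex F
  rows 24-27 [a,b,c=110]: 1111  = hex F
  rows 28-31 [a,b,c=111]: 1111  = hex F
Output column (row 0 .. row 31) = 11111111111111111111111111111111
Output column grouped in 4s = 1111 1111 1111 1111 1111 1111 1111 1111 = 0xFFFFFFFF
Convert to decimal digit by digit (value = value*16 + digit):
  F -> 15
  15*16 + 15 (F) = 255
  255*16 + 15 (F) = 4095
  4095*16 + 15 (F) = 65535
  65535*16 + 15 (F) = 1048575
  1048575*16 + 15 (F) = 16777215
  16777215*16 + 15 (F) = 268435455
  268435455*16 + 15 (F) = 4294967295
Decimal = 4294967295

4294967295


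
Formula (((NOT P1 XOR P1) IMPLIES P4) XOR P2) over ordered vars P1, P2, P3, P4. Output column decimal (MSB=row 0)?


Formula: (((NOT P1 XOR P1) IMPLIES P4) XOR P2) over P1, P2, P3, P4 (16 rows)
Evaluate each row (bits = P1,P2,P3,P4, MSB first):
  row 0 [0000]: (((NOT 0 XOR 0) IMPLIES 0) XOR 0) -> 0
  row 1 [0001]: (((NOT 0 XOR 0) IMPLIES 1) XOR 0) -> 1
  row 2 [0010]: (((NOT 0 XOR 0) IMPLIES 0) XOR 0) -> 0
  row 3 [0011]: (((NOT 0 XOR 0) IMPLIES 1) XOR 0) -> 1
  row 4 [0100]: (((NOT 0 XOR 0) IMPLIES 0) XOR 1) -> 1
  row 5 [0101]: (((NOT 0 XOR 0) IMPLIES 1) XOR 1) -> 0
  row 6 [0110]: (((NOT 0 XOR 0) IMPLIES 0) XOR 1) -> 1
  row 7 [0111]: (((NOT 0 XOR 0) IMPLIES 1) XOR 1) -> 0
  row 8 [1000]: (((NOT 1 XOR 1) IMPLIES 0) XOR 0) -> 0
  row 9 [1001]: (((NOT 1 XOR 1) IMPLIES 1) XOR 0) -> 1
  row 10 [1010]: (((NOT 1 XOR 1) IMPLIES 0) XOR 0) -> 0
  row 11 [1011]: (((NOT 1 XOR 1) IMPLIES 1) XOR 0) -> 1
  row 12 [1100]: (((NOT 1 XOR 1) IMPLIES 0) XOR 1) -> 1
  row 13 [1101]: (((NOT 1 XOR 1) IMPLIES 1) XOR 1) -> 0
  row 14 [1110]: (((NOT 1 XOR 1) IMPLIES 0) XOR 1) -> 1
  row 15 [1111]: (((NOT 1 XOR 1) IMPLIES 1) XOR 1) -> 0
Full result column, 4 rows per line (P1,P2 fixed per line; P3,P4 runs 00..11 left to right):
  rows 0-3 [P1,P2=00]: 0101  = hex 5
  rows 4-7 [P1,P2=01]: 1010  = hex A
  rows 8-11 [P1,P2=10]: 0101  = hex 5
  rows 12-15 [P1,P2=11]: 1010  = hex A
Output column (row 0 .. row 15) = 0101101001011010
Output column grouped in 4s = 0101 1010 0101 1010 = 0x5A5A
Convert to decimal digit by digit (value = value*16 + digit):
  5 -> 5
  5*16 + 10 (A) = 90
  90*16 + 5 = 1445
  1445*16 + 10 (A) = 23130
Decimal = 23130

23130


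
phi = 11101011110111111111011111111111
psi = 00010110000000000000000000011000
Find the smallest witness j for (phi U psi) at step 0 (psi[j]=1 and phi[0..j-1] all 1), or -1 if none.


(phi U psi) at 0: need smallest j with psi[j]=1 and phi[i]=1 for all i in [0,j).
Scan from step 0:
  step 0: phi=1, psi=0 -> continue
  step 1: phi=1, psi=0 -> continue
  step 2: phi=1, psi=0 -> continue
  step 3: psi=1 and phi held for [0,3) -> witness found
Witness step = 3

3


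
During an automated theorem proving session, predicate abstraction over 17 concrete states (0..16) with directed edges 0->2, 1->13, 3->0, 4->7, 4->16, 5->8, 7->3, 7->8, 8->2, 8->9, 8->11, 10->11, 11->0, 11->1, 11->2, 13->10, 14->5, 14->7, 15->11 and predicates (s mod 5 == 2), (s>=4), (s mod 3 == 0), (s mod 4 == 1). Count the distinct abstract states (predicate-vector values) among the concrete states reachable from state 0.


BFS from 0:
Concrete reachable: {0, 2}
Abstract via predicates (s mod 5 == 2), (s>=4), (s mod 3 == 0), (s mod 4 == 1):
  (0,0,1,0) <- {0}
  (1,0,0,0) <- {2}
Distinct abstract states = 2

2


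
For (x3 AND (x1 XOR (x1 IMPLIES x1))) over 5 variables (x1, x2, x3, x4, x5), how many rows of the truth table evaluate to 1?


Formula: (x3 AND (x1 XOR (x1 IMPLIES x1))) over 5 vars (32 rows)
Evaluate each row (x1, x2, x3, x4, x5 as bits, MSB first):
  row 0 [00000]: (0 AND (0 XOR (0 IMPLIES 0))) -> 0
  row 1 [00001]: (0 AND (0 XOR (0 IMPLIES 0))) -> 0
  row 2 [00010]: (0 AND (0 XOR (0 IMPLIES 0))) -> 0
  row 3 [00011]: (0 AND (0 XOR (0 IMPLIES 0))) -> 0
  row 4 [00100]: (1 AND (0 XOR (0 IMPLIES 0))) -> 1
  row 5 [00101]: (1 AND (0 XOR (0 IMPLIES 0))) -> 1
  row 6 [00110]: (1 AND (0 XOR (0 IMPLIES 0))) -> 1
  row 7 [00111]: (1 AND (0 XOR (0 IMPLIES 0))) -> 1
  row 8 [01000]: (0 AND (0 XOR (0 IMPLIES 0))) -> 0
  row 9 [01001]: (0 AND (0 XOR (0 IMPLIES 0))) -> 0
  row 10 [01010]: (0 AND (0 XOR (0 IMPLIES 0))) -> 0
  row 11 [01011]: (0 AND (0 XOR (0 IMPLIES 0))) -> 0
  row 12 [01100]: (1 AND (0 XOR (0 IMPLIES 0))) -> 1
  row 13 [01101]: (1 AND (0 XOR (0 IMPLIES 0))) -> 1
  row 14 [01110]: (1 AND (0 XOR (0 IMPLIES 0))) -> 1
  row 15 [01111]: (1 AND (0 XOR (0 IMPLIES 0))) -> 1
  row 16 [10000]: (0 AND (1 XOR (1 IMPLIES 1))) -> 0
  row 17 [10001]: (0 AND (1 XOR (1 IMPLIES 1))) -> 0
  row 18 [10010]: (0 AND (1 XOR (1 IMPLIES 1))) -> 0
  row 19 [10011]: (0 AND (1 XOR (1 IMPLIES 1))) -> 0
  row 20 [10100]: (1 AND (1 XOR (1 IMPLIES 1))) -> 0
  row 21 [10101]: (1 AND (1 XOR (1 IMPLIES 1))) -> 0
  row 22 [10110]: (1 AND (1 XOR (1 IMPLIES 1))) -> 0
  row 23 [10111]: (1 AND (1 XOR (1 IMPLIES 1))) -> 0
  row 24 [11000]: (0 AND (1 XOR (1 IMPLIES 1))) -> 0
  row 25 [11001]: (0 AND (1 XOR (1 IMPLIES 1))) -> 0
  row 26 [11010]: (0 AND (1 XOR (1 IMPLIES 1))) -> 0
  row 27 [11011]: (0 AND (1 XOR (1 IMPLIES 1))) -> 0
  row 28 [11100]: (1 AND (1 XOR (1 IMPLIES 1))) -> 0
  row 29 [11101]: (1 AND (1 XOR (1 IMPLIES 1))) -> 0
  row 30 [11110]: (1 AND (1 XOR (1 IMPLIES 1))) -> 0
  row 31 [11111]: (1 AND (1 XOR (1 IMPLIES 1))) -> 0
Full result column, 8 rows per line (x1,x2 fixed per line; x3,x4,x5 runs 000..111 left to right):
  rows 0-7 [x1,x2=00]: 00001111  (ones: 4)
  rows 8-15 [x1,x2=01]: 00001111  (ones: 4)
  rows 16-23 [x1,x2=10]: 00000000  (ones: 0)
  rows 24-31 [x1,x2=11]: 00000000  (ones: 0)
Count of 1-rows = 4+4+0+0 = 8

8


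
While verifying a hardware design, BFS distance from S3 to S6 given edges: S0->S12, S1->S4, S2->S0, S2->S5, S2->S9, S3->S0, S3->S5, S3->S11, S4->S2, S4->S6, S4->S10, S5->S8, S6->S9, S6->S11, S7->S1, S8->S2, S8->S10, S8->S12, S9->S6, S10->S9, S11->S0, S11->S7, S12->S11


BFS layer-by-layer from S3:
  dist 0: {S3}
  dist 1: {S0, S5, S11}
  dist 2: {S7, S8, S12}
  dist 3: {S1, S2, S10}
  dist 4: {S4, S9}
  dist 5: {S6}
  -> S6 reached at distance 5
Shortest path length = 5

5


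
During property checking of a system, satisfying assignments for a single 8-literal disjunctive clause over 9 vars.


Step 1: Total=2^9=512
Step 2: Unsat when all 8 false: 2^1=2
Step 3: Sat=512-2=510

510


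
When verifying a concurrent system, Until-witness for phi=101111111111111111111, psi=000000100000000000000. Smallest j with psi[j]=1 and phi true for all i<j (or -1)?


(phi U psi) at 0: need smallest j with psi[j]=1 and phi[i]=1 for all i in [0,j).
Scan from step 0:
  step 0: phi=1, psi=0 -> continue
  step 1: phi=0 -> phi-prefix broken from here
  step 6: psi=1 but phi already failed -> not a witness
  end of trace: no witness -> -1
Witness step = -1

-1


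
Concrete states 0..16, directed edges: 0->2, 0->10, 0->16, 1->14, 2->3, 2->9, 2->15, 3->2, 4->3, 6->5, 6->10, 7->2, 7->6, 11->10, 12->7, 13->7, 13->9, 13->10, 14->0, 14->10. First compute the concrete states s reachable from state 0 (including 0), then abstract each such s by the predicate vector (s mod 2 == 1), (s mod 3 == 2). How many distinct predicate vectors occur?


BFS from 0:
Concrete reachable: {0, 2, 3, 9, 10, 15, 16}
Abstract via predicates (s mod 2 == 1), (s mod 3 == 2):
  (0,0) <- {0, 10, 16}
  (0,1) <- {2}
  (1,0) <- {3, 9, 15}
Distinct abstract states = 3

3


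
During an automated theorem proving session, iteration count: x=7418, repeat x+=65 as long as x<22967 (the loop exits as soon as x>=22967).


Step 1: x goes from 7418 toward 22967 by 65; the body runs while x<22967, so iterations = ceil((bound-start)/step)
Step 2: Distance=15549
Step 3: ceil(15549/65)=240

240


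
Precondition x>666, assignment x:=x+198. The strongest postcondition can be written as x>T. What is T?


Formula: sp(P, x:=E) = exists old_x. (x = E[old_x/x]) AND P[old_x/x] (old_x is the value of x before the assignment; eliminate old_x by solving x = E[old_x/x] for old_x)
Step 1: Precondition P: x>666, i.e. old_x > 666
Step 2: Assignment gives x = old_x + 198, so old_x = x - 198
Step 3: Substitute into P: x - 198 > 666
Step 4: Simplify: x > 666+198 = 864

864


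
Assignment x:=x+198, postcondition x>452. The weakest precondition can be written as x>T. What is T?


Formula: wp(x:=E, P) = P[E/x] (substitute E for x in postcondition)
Step 1: Postcondition: x>452
Step 2: Substitute x+198 for x: x+198>452
Step 3: Solve for x: x > 452-198 = 254

254


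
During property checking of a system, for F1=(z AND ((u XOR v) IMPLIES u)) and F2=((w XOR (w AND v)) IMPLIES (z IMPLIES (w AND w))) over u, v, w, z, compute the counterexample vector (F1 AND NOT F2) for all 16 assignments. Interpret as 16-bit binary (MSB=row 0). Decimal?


F1 = (z AND ((u XOR v) IMPLIES u))
F2 = ((w XOR (w AND v)) IMPLIES (z IMPLIES (w AND w)))
Counterexample to F1=>F2 is where F1=1 and F2=0.
Evaluate each row (bits = u,v,w,z, MSB first):
  row 0 [0000]: F1=0 F2=1 -> F1&~F2 -> 0
  row 1 [0001]: F1=1 F2=1 -> F1&~F2 -> 0
  row 2 [0010]: F1=0 F2=1 -> F1&~F2 -> 0
  row 3 [0011]: F1=1 F2=1 -> F1&~F2 -> 0
  row 4 [0100]: F1=0 F2=1 -> F1&~F2 -> 0
  row 5 [0101]: F1=0 F2=1 -> F1&~F2 -> 0
  row 6 [0110]: F1=0 F2=1 -> F1&~F2 -> 0
  row 7 [0111]: F1=0 F2=1 -> F1&~F2 -> 0
  row 8 [1000]: F1=0 F2=1 -> F1&~F2 -> 0
  row 9 [1001]: F1=1 F2=1 -> F1&~F2 -> 0
  row 10 [1010]: F1=0 F2=1 -> F1&~F2 -> 0
  row 11 [1011]: F1=1 F2=1 -> F1&~F2 -> 0
  row 12 [1100]: F1=0 F2=1 -> F1&~F2 -> 0
  row 13 [1101]: F1=1 F2=1 -> F1&~F2 -> 0
  row 14 [1110]: F1=0 F2=1 -> F1&~F2 -> 0
  row 15 [1111]: F1=1 F2=1 -> F1&~F2 -> 0
Full result column, 4 rows per line (u,v fixed per line; w,z runs 00..11 left to right):
  rows 0-3 [u,v=00]: 0000  = hex 0
  rows 4-7 [u,v=01]: 0000  = hex 0
  rows 8-11 [u,v=10]: 0000  = hex 0
  rows 12-15 [u,v=11]: 0000  = hex 0
Counterexample vector (row 0 .. row 15) = 0000000000000000
Output column grouped in 4s = 0000 0000 0000 0000 = 0x0000
Convert to decimal digit by digit (value = value*16 + digit):
  0 -> 0
  0*16 + 0 = 0
  0*16 + 0 = 0
  0*16 + 0 = 0
Decimal = 0

0


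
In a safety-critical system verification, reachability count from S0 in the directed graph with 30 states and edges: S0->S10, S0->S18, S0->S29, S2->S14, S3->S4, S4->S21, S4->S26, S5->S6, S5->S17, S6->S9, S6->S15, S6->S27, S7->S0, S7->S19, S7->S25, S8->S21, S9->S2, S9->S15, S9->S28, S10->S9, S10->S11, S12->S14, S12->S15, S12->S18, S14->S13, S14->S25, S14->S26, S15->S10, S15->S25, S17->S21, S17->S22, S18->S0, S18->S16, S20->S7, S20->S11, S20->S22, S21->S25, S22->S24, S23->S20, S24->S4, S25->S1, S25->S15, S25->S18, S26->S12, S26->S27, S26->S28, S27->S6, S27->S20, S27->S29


BFS from S0:
  layer 0: {S0}
  layer 1: {S10, S18, S29}
  layer 2: {S9, S11, S16}
  layer 3: {S2, S15, S28}
  layer 4: {S14, S25}
  layer 5: {S1, S13, S26}
  layer 6: {S12, S27}
  layer 7: {S6, S20}
  layer 8: {S7, S22}
  layer 9: {S19, S24}
  layer 10: {S4}
  layer 11: {S21}
Reachable set: {S0, S1, S2, S4, S6, S7, S9, S10, S11, S12, S13, S14, S15, S16, S18, S19, S20, S21, S22, S24, S25, S26, S27, S28, S29}
Count = 25

25


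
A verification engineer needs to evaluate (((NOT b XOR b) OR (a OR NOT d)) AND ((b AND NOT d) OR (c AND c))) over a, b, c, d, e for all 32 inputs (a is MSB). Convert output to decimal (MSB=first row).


Formula: (((NOT b XOR b) OR (a OR NOT d)) AND ((b AND NOT d) OR (c AND c))) over a, b, c, d, e (32 rows)
Evaluate each row (bits = a,b,c,d,e, MSB first):
  row 0 [00000]: (((NOT 0 XOR 0) OR (0 OR NOT 0)) AND ((0 AND NOT 0) OR (0 AND 0))) -> 0
  row 1 [00001]: (((NOT 0 XOR 0) OR (0 OR NOT 0)) AND ((0 AND NOT 0) OR (0 AND 0))) -> 0
  row 2 [00010]: (((NOT 0 XOR 0) OR (0 OR NOT 1)) AND ((0 AND NOT 1) OR (0 AND 0))) -> 0
  row 3 [00011]: (((NOT 0 XOR 0) OR (0 OR NOT 1)) AND ((0 AND NOT 1) OR (0 AND 0))) -> 0
  row 4 [00100]: (((NOT 0 XOR 0) OR (0 OR NOT 0)) AND ((0 AND NOT 0) OR (1 AND 1))) -> 1
  row 5 [00101]: (((NOT 0 XOR 0) OR (0 OR NOT 0)) AND ((0 AND NOT 0) OR (1 AND 1))) -> 1
  row 6 [00110]: (((NOT 0 XOR 0) OR (0 OR NOT 1)) AND ((0 AND NOT 1) OR (1 AND 1))) -> 1
  row 7 [00111]: (((NOT 0 XOR 0) OR (0 OR NOT 1)) AND ((0 AND NOT 1) OR (1 AND 1))) -> 1
  row 8 [01000]: (((NOT 1 XOR 1) OR (0 OR NOT 0)) AND ((1 AND NOT 0) OR (0 AND 0))) -> 1
  row 9 [01001]: (((NOT 1 XOR 1) OR (0 OR NOT 0)) AND ((1 AND NOT 0) OR (0 AND 0))) -> 1
  row 10 [01010]: (((NOT 1 XOR 1) OR (0 OR NOT 1)) AND ((1 AND NOT 1) OR (0 AND 0))) -> 0
  row 11 [01011]: (((NOT 1 XOR 1) OR (0 OR NOT 1)) AND ((1 AND NOT 1) OR (0 AND 0))) -> 0
  row 12 [01100]: (((NOT 1 XOR 1) OR (0 OR NOT 0)) AND ((1 AND NOT 0) OR (1 AND 1))) -> 1
  row 13 [01101]: (((NOT 1 XOR 1) OR (0 OR NOT 0)) AND ((1 AND NOT 0) OR (1 AND 1))) -> 1
  row 14 [01110]: (((NOT 1 XOR 1) OR (0 OR NOT 1)) AND ((1 AND NOT 1) OR (1 AND 1))) -> 1
  row 15 [01111]: (((NOT 1 XOR 1) OR (0 OR NOT 1)) AND ((1 AND NOT 1) OR (1 AND 1))) -> 1
  row 16 [10000]: (((NOT 0 XOR 0) OR (1 OR NOT 0)) AND ((0 AND NOT 0) OR (0 AND 0))) -> 0
  row 17 [10001]: (((NOT 0 XOR 0) OR (1 OR NOT 0)) AND ((0 AND NOT 0) OR (0 AND 0))) -> 0
  row 18 [10010]: (((NOT 0 XOR 0) OR (1 OR NOT 1)) AND ((0 AND NOT 1) OR (0 AND 0))) -> 0
  row 19 [10011]: (((NOT 0 XOR 0) OR (1 OR NOT 1)) AND ((0 AND NOT 1) OR (0 AND 0))) -> 0
  row 20 [10100]: (((NOT 0 XOR 0) OR (1 OR NOT 0)) AND ((0 AND NOT 0) OR (1 AND 1))) -> 1
  row 21 [10101]: (((NOT 0 XOR 0) OR (1 OR NOT 0)) AND ((0 AND NOT 0) OR (1 AND 1))) -> 1
  row 22 [10110]: (((NOT 0 XOR 0) OR (1 OR NOT 1)) AND ((0 AND NOT 1) OR (1 AND 1))) -> 1
  row 23 [10111]: (((NOT 0 XOR 0) OR (1 OR NOT 1)) AND ((0 AND NOT 1) OR (1 AND 1))) -> 1
  row 24 [11000]: (((NOT 1 XOR 1) OR (1 OR NOT 0)) AND ((1 AND NOT 0) OR (0 AND 0))) -> 1
  row 25 [11001]: (((NOT 1 XOR 1) OR (1 OR NOT 0)) AND ((1 AND NOT 0) OR (0 AND 0))) -> 1
  row 26 [11010]: (((NOT 1 XOR 1) OR (1 OR NOT 1)) AND ((1 AND NOT 1) OR (0 AND 0))) -> 0
  row 27 [11011]: (((NOT 1 XOR 1) OR (1 OR NOT 1)) AND ((1 AND NOT 1) OR (0 AND 0))) -> 0
  row 28 [11100]: (((NOT 1 XOR 1) OR (1 OR NOT 0)) AND ((1 AND NOT 0) OR (1 AND 1))) -> 1
  row 29 [11101]: (((NOT 1 XOR 1) OR (1 OR NOT 0)) AND ((1 AND NOT 0) OR (1 AND 1))) -> 1
  row 30 [11110]: (((NOT 1 XOR 1) OR (1 OR NOT 1)) AND ((1 AND NOT 1) OR (1 AND 1))) -> 1
  row 31 [11111]: (((NOT 1 XOR 1) OR (1 OR NOT 1)) AND ((1 AND NOT 1) OR (1 AND 1))) -> 1
Full result column, 4 rows per line (a,b,c fixed per line; d,e runs 00..11 left to right):
  rows 0-3 [a,b,c=000]: 0000  = hex 0
  rows 4-7 [a,b,c=001]: 1111  = hex F
  rows 8-11 [a,b,c=010]: 1100  = hex C
  rows 12-15 [a,b,c=011]: 1111  = hex F
  rows 16-19 [a,b,c=100]: 0000  = hex 0
  rows 20-23 [a,b,c=101]: 1111  = hex F
  rows 24-27 [a,b,c=110]: 1100  = hex C
  rows 28-31 [a,b,c=111]: 1111  = hex F
Output column (row 0 .. row 31) = 00001111110011110000111111001111
Output column grouped in 4s = 0000 1111 1100 1111 0000 1111 1100 1111 = 0x0FCF0FCF
Convert to decimal digit by digit (value = value*16 + digit):
  0 -> 0
  0*16 + 15 (F) = 15
  15*16 + 12 (C) = 252
  252*16 + 15 (F) = 4047
  4047*16 + 0 = 64752
  64752*16 + 15 (F) = 1036047
  1036047*16 + 12 (C) = 16576764
  16576764*16 + 15 (F) = 265228239
Decimal = 265228239

265228239


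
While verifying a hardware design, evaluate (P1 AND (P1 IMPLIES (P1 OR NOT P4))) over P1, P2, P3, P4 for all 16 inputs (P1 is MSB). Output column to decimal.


Formula: (P1 AND (P1 IMPLIES (P1 OR NOT P4))) over P1, P2, P3, P4 (16 rows)
Evaluate each row (bits = P1,P2,P3,P4, MSB first):
  row 0 [0000]: (0 AND (0 IMPLIES (0 OR NOT 0))) -> 0
  row 1 [0001]: (0 AND (0 IMPLIES (0 OR NOT 1))) -> 0
  row 2 [0010]: (0 AND (0 IMPLIES (0 OR NOT 0))) -> 0
  row 3 [0011]: (0 AND (0 IMPLIES (0 OR NOT 1))) -> 0
  row 4 [0100]: (0 AND (0 IMPLIES (0 OR NOT 0))) -> 0
  row 5 [0101]: (0 AND (0 IMPLIES (0 OR NOT 1))) -> 0
  row 6 [0110]: (0 AND (0 IMPLIES (0 OR NOT 0))) -> 0
  row 7 [0111]: (0 AND (0 IMPLIES (0 OR NOT 1))) -> 0
  row 8 [1000]: (1 AND (1 IMPLIES (1 OR NOT 0))) -> 1
  row 9 [1001]: (1 AND (1 IMPLIES (1 OR NOT 1))) -> 1
  row 10 [1010]: (1 AND (1 IMPLIES (1 OR NOT 0))) -> 1
  row 11 [1011]: (1 AND (1 IMPLIES (1 OR NOT 1))) -> 1
  row 12 [1100]: (1 AND (1 IMPLIES (1 OR NOT 0))) -> 1
  row 13 [1101]: (1 AND (1 IMPLIES (1 OR NOT 1))) -> 1
  row 14 [1110]: (1 AND (1 IMPLIES (1 OR NOT 0))) -> 1
  row 15 [1111]: (1 AND (1 IMPLIES (1 OR NOT 1))) -> 1
Full result column, 4 rows per line (P1,P2 fixed per line; P3,P4 runs 00..11 left to right):
  rows 0-3 [P1,P2=00]: 0000  = hex 0
  rows 4-7 [P1,P2=01]: 0000  = hex 0
  rows 8-11 [P1,P2=10]: 1111  = hex F
  rows 12-15 [P1,P2=11]: 1111  = hex F
Output column (row 0 .. row 15) = 0000000011111111
Output column grouped in 4s = 0000 0000 1111 1111 = 0x00FF
Convert to decimal digit by digit (value = value*16 + digit):
  0 -> 0
  0*16 + 0 = 0
  0*16 + 15 (F) = 15
  15*16 + 15 (F) = 255
Decimal = 255

255


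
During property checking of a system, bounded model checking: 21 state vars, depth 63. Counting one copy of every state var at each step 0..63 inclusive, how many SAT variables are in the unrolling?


BMC unrolls to depth k, creating one copy of each state var for steps 0..k.
Step count = 63 + 1 = 64 (steps 0 through 63)
Vars per step = 21
Total = 21 * 64 = 1344

1344


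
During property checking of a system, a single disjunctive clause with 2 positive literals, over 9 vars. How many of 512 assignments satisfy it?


Step 1: Total=2^9=512
Step 2: Unsat when all 2 false: 2^7=128
Step 3: Sat=512-128=384

384


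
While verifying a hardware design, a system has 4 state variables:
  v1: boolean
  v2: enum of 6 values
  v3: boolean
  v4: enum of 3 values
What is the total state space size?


State space = product of domain sizes of all variables.
Domain sizes:
  v1 (boolean): 2
  v2 (enum of 6 values): 6
  v3 (boolean): 2
  v4 (enum of 3 values): 3
Product = 2 * 6 * 2 * 3 = 72

72


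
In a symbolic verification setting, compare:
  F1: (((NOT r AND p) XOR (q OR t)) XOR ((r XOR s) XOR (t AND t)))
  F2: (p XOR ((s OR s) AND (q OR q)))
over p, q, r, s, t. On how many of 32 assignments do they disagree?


F1 = (((NOT r AND p) XOR (q OR t)) XOR ((r XOR s) XOR (t AND t)))
F2 = (p XOR ((s OR s) AND (q OR q)))
Evaluate both on each of 32 rows (bits = p,q,r,s,t):
  row 0 [00000]: F1=0 F2=0 -> 0
  row 1 [00001]: F1=0 F2=0 -> 0
  row 2 [00010]: F1=1 F2=0 (differ) -> 1
  row 3 [00011]: F1=1 F2=0 (differ) -> 1
  row 4 [00100]: F1=1 F2=0 (differ) -> 1
  row 5 [00101]: F1=1 F2=0 (differ) -> 1
  row 6 [00110]: F1=0 F2=0 -> 0
  row 7 [00111]: F1=0 F2=0 -> 0
  row 8 [01000]: F1=1 F2=0 (differ) -> 1
  row 9 [01001]: F1=0 F2=0 -> 0
  row 10 [01010]: F1=0 F2=1 (differ) -> 1
  row 11 [01011]: F1=1 F2=1 -> 0
  row 12 [01100]: F1=0 F2=0 -> 0
  row 13 [01101]: F1=1 F2=0 (differ) -> 1
  row 14 [01110]: F1=1 F2=1 -> 0
  row 15 [01111]: F1=0 F2=1 (differ) -> 1
  row 16 [10000]: F1=1 F2=1 -> 0
  row 17 [10001]: F1=1 F2=1 -> 0
  row 18 [10010]: F1=0 F2=1 (differ) -> 1
  row 19 [10011]: F1=0 F2=1 (differ) -> 1
  row 20 [10100]: F1=1 F2=1 -> 0
  row 21 [10101]: F1=1 F2=1 -> 0
  row 22 [10110]: F1=0 F2=1 (differ) -> 1
  row 23 [10111]: F1=0 F2=1 (differ) -> 1
  row 24 [11000]: F1=0 F2=1 (differ) -> 1
  row 25 [11001]: F1=1 F2=1 -> 0
  row 26 [11010]: F1=1 F2=0 (differ) -> 1
  row 27 [11011]: F1=0 F2=0 -> 0
  row 28 [11100]: F1=0 F2=1 (differ) -> 1
  row 29 [11101]: F1=1 F2=1 -> 0
  row 30 [11110]: F1=1 F2=0 (differ) -> 1
  row 31 [11111]: F1=0 F2=0 -> 0
Full result column, 8 rows per line (p,q fixed per line; r,s,t runs 000..111 left to right):
  rows 0-7 [p,q=00]: 00111100  (ones: 4)
  rows 8-15 [p,q=01]: 10100101  (ones: 4)
  rows 16-23 [p,q=10]: 00110011  (ones: 4)
  rows 24-31 [p,q=11]: 10101010  (ones: 4)
Disagreements = 4+4+4+4 = 16

16


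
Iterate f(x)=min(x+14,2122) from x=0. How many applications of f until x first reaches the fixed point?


Step 1: x=0, cap=2122, increment=14
Step 2: x grows by 14 each step until capped at 2122; fixed point is x=2122
Step 3: iterations = ceil(2122/14) = 152

152


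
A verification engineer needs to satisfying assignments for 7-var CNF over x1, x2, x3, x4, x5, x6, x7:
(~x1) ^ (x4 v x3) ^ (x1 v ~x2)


CNF with 3 clauses over 7 vars (128 assignments).
An assignment satisfies CNF iff every clause has >=1 true literal.
Check each row (bits = x1,x2,x3,x4,x5,x6,x7; clause T/F shown):
  row 0 [0000000]: clauses=TFT -> 0
  row 1 [0000001]: clauses=TFT -> 0
  row 2 [0000010]: clauses=TFT -> 0
  row 3 [0000011]: clauses=TFT -> 0
  row 4 [0000100]: clauses=TFT -> 0
  (every remaining row is evaluated the same way; all 128 results are listed next)
Full result column, 8 rows per line (x1,x2,x3,x4 fixed per line; x5,x6,x7 runs 000..111 left to right):
  rows 0-7 [x1,x2,x3,x4=0000]: 00000000  (ones: 0)
  rows 8-15 [x1,x2,x3,x4=0001]: 11111111  (ones: 8)
  rows 16-23 [x1,x2,x3,x4=0010]: 11111111  (ones: 8)
  rows 24-31 [x1,x2,x3,x4=0011]: 11111111  (ones: 8)
  rows 32-39 [x1,x2,x3,x4=0100]: 00000000  (ones: 0)
  rows 40-47 [x1,x2,x3,x4=0101]: 00000000  (ones: 0)
  rows 48-55 [x1,x2,x3,x4=0110]: 00000000  (ones: 0)
  rows 56-63 [x1,x2,x3,x4=0111]: 00000000  (ones: 0)
  rows 64-71 [x1,x2,x3,x4=1000]: 00000000  (ones: 0)
  rows 72-79 [x1,x2,x3,x4=1001]: 00000000  (ones: 0)
  rows 80-87 [x1,x2,x3,x4=1010]: 00000000  (ones: 0)
  rows 88-95 [x1,x2,x3,x4=1011]: 00000000  (ones: 0)
  rows 96-103 [x1,x2,x3,x4=1100]: 00000000  (ones: 0)
  rows 104-111 [x1,x2,x3,x4=1101]: 00000000  (ones: 0)
  rows 112-119 [x1,x2,x3,x4=1110]: 00000000  (ones: 0)
  rows 120-127 [x1,x2,x3,x4=1111]: 00000000  (ones: 0)
Satisfying assignments = 0+8+8+8+0+0+0+0+0+0+0+0+0+0+0+0 = 24

24


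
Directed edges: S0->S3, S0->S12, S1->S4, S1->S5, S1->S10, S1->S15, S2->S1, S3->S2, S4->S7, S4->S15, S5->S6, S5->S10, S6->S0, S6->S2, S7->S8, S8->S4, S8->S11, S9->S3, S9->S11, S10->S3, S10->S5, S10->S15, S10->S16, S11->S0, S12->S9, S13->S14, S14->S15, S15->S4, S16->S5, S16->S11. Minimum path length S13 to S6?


BFS layer-by-layer from S13:
  dist 0: {S13}
  dist 1: {S14}
  dist 2: {S15}
  dist 3: {S4}
  dist 4: {S7}
  dist 5: {S8}
  dist 6: {S11}
  dist 7: {S0}
  dist 8: {S3, S12}
  dist 9: {S2, S9}
  dist 10: {S1}
  dist 11: {S5, S10}
  dist 12: {S6, S16}
  -> S6 reached at distance 12
Shortest path length = 12

12


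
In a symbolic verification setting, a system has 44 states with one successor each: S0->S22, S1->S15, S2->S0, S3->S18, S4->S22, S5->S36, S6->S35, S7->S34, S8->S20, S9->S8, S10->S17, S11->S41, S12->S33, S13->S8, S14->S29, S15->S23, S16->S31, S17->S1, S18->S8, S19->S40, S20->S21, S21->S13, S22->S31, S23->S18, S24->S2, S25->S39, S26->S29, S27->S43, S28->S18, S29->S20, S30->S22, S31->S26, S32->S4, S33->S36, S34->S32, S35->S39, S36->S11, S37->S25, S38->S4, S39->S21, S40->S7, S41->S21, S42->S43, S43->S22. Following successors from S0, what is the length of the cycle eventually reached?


Trace from S0 until a state repeats:
  S0 -> S22 -> S31 -> S26 -> S29 -> S20 -> S21 -> S13 -> S8 -> S20
S20 first seen at step 5, revisited at step 9.
Cycle length = 9 - 5 = 4

4


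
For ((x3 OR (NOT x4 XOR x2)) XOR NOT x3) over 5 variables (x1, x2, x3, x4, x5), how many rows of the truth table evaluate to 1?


Formula: ((x3 OR (NOT x4 XOR x2)) XOR NOT x3) over 5 vars (32 rows)
Evaluate each row (x1, x2, x3, x4, x5 as bits, MSB first):
  row 0 [00000]: ((0 OR (NOT 0 XOR 0)) XOR NOT 0) -> 0
  row 1 [00001]: ((0 OR (NOT 0 XOR 0)) XOR NOT 0) -> 0
  row 2 [00010]: ((0 OR (NOT 1 XOR 0)) XOR NOT 0) -> 1
  row 3 [00011]: ((0 OR (NOT 1 XOR 0)) XOR NOT 0) -> 1
  row 4 [00100]: ((1 OR (NOT 0 XOR 0)) XOR NOT 1) -> 1
  row 5 [00101]: ((1 OR (NOT 0 XOR 0)) XOR NOT 1) -> 1
  row 6 [00110]: ((1 OR (NOT 1 XOR 0)) XOR NOT 1) -> 1
  row 7 [00111]: ((1 OR (NOT 1 XOR 0)) XOR NOT 1) -> 1
  row 8 [01000]: ((0 OR (NOT 0 XOR 1)) XOR NOT 0) -> 1
  row 9 [01001]: ((0 OR (NOT 0 XOR 1)) XOR NOT 0) -> 1
  row 10 [01010]: ((0 OR (NOT 1 XOR 1)) XOR NOT 0) -> 0
  row 11 [01011]: ((0 OR (NOT 1 XOR 1)) XOR NOT 0) -> 0
  row 12 [01100]: ((1 OR (NOT 0 XOR 1)) XOR NOT 1) -> 1
  row 13 [01101]: ((1 OR (NOT 0 XOR 1)) XOR NOT 1) -> 1
  row 14 [01110]: ((1 OR (NOT 1 XOR 1)) XOR NOT 1) -> 1
  row 15 [01111]: ((1 OR (NOT 1 XOR 1)) XOR NOT 1) -> 1
  row 16 [10000]: ((0 OR (NOT 0 XOR 0)) XOR NOT 0) -> 0
  row 17 [10001]: ((0 OR (NOT 0 XOR 0)) XOR NOT 0) -> 0
  row 18 [10010]: ((0 OR (NOT 1 XOR 0)) XOR NOT 0) -> 1
  row 19 [10011]: ((0 OR (NOT 1 XOR 0)) XOR NOT 0) -> 1
  row 20 [10100]: ((1 OR (NOT 0 XOR 0)) XOR NOT 1) -> 1
  row 21 [10101]: ((1 OR (NOT 0 XOR 0)) XOR NOT 1) -> 1
  row 22 [10110]: ((1 OR (NOT 1 XOR 0)) XOR NOT 1) -> 1
  row 23 [10111]: ((1 OR (NOT 1 XOR 0)) XOR NOT 1) -> 1
  row 24 [11000]: ((0 OR (NOT 0 XOR 1)) XOR NOT 0) -> 1
  row 25 [11001]: ((0 OR (NOT 0 XOR 1)) XOR NOT 0) -> 1
  row 26 [11010]: ((0 OR (NOT 1 XOR 1)) XOR NOT 0) -> 0
  row 27 [11011]: ((0 OR (NOT 1 XOR 1)) XOR NOT 0) -> 0
  row 28 [11100]: ((1 OR (NOT 0 XOR 1)) XOR NOT 1) -> 1
  row 29 [11101]: ((1 OR (NOT 0 XOR 1)) XOR NOT 1) -> 1
  row 30 [11110]: ((1 OR (NOT 1 XOR 1)) XOR NOT 1) -> 1
  row 31 [11111]: ((1 OR (NOT 1 XOR 1)) XOR NOT 1) -> 1
Full result column, 8 rows per line (x1,x2 fixed per line; x3,x4,x5 runs 000..111 left to right):
  rows 0-7 [x1,x2=00]: 00111111  (ones: 6)
  rows 8-15 [x1,x2=01]: 11001111  (ones: 6)
  rows 16-23 [x1,x2=10]: 00111111  (ones: 6)
  rows 24-31 [x1,x2=11]: 11001111  (ones: 6)
Count of 1-rows = 6+6+6+6 = 24

24


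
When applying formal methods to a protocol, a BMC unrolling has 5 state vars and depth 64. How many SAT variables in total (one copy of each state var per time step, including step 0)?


BMC unrolls to depth k, creating one copy of each state var for steps 0..k.
Step count = 64 + 1 = 65 (steps 0 through 64)
Vars per step = 5
Total = 5 * 65 = 325

325


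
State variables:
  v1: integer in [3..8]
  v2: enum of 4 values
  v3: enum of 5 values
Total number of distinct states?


State space = product of domain sizes of all variables.
Domain sizes:
  v1 (integer in [3..8]): 6
  v2 (enum of 4 values): 4
  v3 (enum of 5 values): 5
Product = 6 * 4 * 5 = 120

120


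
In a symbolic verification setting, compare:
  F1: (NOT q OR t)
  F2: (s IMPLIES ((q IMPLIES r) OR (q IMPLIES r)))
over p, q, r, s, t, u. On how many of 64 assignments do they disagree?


F1 = (NOT q OR t)
F2 = (s IMPLIES ((q IMPLIES r) OR (q IMPLIES r)))
Evaluate both on each of 64 rows (bits = p,q,r,s,t,u):
  row 0 [000000]: F1=1 F2=1 -> 0
  row 1 [000001]: F1=1 F2=1 -> 0
  row 2 [000010]: F1=1 F2=1 -> 0
  row 3 [000011]: F1=1 F2=1 -> 0
  row 4 [000100]: F1=1 F2=1 -> 0
  (every remaining row is evaluated the same way; all 64 results are listed next)
Full result column, 8 rows per line (p,q,r fixed per line; s,t,u runs 000..111 left to right):
  rows 0-7 [p,q,r=000]: 00000000  (ones: 0)
  rows 8-15 [p,q,r=001]: 00000000  (ones: 0)
  rows 16-23 [p,q,r=010]: 11000011  (ones: 4)
  rows 24-31 [p,q,r=011]: 11001100  (ones: 4)
  rows 32-39 [p,q,r=100]: 00000000  (ones: 0)
  rows 40-47 [p,q,r=101]: 00000000  (ones: 0)
  rows 48-55 [p,q,r=110]: 11000011  (ones: 4)
  rows 56-63 [p,q,r=111]: 11001100  (ones: 4)
Disagreements = 0+0+4+4+0+0+4+4 = 16

16
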